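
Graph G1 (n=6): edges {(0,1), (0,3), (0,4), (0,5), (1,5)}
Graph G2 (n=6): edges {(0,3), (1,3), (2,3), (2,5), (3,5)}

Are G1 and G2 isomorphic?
Yes, isomorphic

The graphs are isomorphic.
One valid mapping φ: V(G1) → V(G2): 0→3, 1→5, 2→4, 3→0, 4→1, 5→2

Verify φ preserves adjacency — for each edge of G1, its image is an edge of G2:
  (0,1) → (φ(0),φ(1)) = (3,5) ∈ E(G2) ✓
  (0,3) → (φ(0),φ(3)) = (0,3) ∈ E(G2) ✓
  (0,4) → (φ(0),φ(4)) = (1,3) ∈ E(G2) ✓
  (0,5) → (φ(0),φ(5)) = (2,3) ∈ E(G2) ✓
  (1,5) → (φ(1),φ(5)) = (2,5) ∈ E(G2) ✓
All 5 edges of G1 map to edges of G2, and |E(G1)| = |E(G2)| = 5, so φ is a bijection on edges as well as vertices. Hence G1 ≅ G2.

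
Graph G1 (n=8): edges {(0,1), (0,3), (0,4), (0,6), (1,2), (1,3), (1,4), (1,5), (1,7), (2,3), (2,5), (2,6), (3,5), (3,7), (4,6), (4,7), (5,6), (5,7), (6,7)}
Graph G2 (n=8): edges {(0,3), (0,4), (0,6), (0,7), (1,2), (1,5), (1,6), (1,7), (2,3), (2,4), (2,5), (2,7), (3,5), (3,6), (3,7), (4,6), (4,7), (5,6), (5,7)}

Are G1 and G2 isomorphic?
Yes, isomorphic

The graphs are isomorphic.
One valid mapping φ: V(G1) → V(G2): 0→4, 1→7, 2→1, 3→2, 4→0, 5→5, 6→6, 7→3

Verify φ preserves adjacency — for each edge of G1, its image is an edge of G2:
  (0,1) → (φ(0),φ(1)) = (4,7) ∈ E(G2) ✓
  (0,3) → (φ(0),φ(3)) = (2,4) ∈ E(G2) ✓
  (0,4) → (φ(0),φ(4)) = (0,4) ∈ E(G2) ✓
  (0,6) → (φ(0),φ(6)) = (4,6) ∈ E(G2) ✓
  (1,2) → (φ(1),φ(2)) = (1,7) ∈ E(G2) ✓
  (1,3) → (φ(1),φ(3)) = (2,7) ∈ E(G2) ✓
  (1,4) → (φ(1),φ(4)) = (0,7) ∈ E(G2) ✓
  (1,5) → (φ(1),φ(5)) = (5,7) ∈ E(G2) ✓
  (1,7) → (φ(1),φ(7)) = (3,7) ∈ E(G2) ✓
  (2,3) → (φ(2),φ(3)) = (1,2) ∈ E(G2) ✓
  (2,5) → (φ(2),φ(5)) = (1,5) ∈ E(G2) ✓
  (2,6) → (φ(2),φ(6)) = (1,6) ∈ E(G2) ✓
  (3,5) → (φ(3),φ(5)) = (2,5) ∈ E(G2) ✓
  (3,7) → (φ(3),φ(7)) = (2,3) ∈ E(G2) ✓
  (4,6) → (φ(4),φ(6)) = (0,6) ∈ E(G2) ✓
  (4,7) → (φ(4),φ(7)) = (0,3) ∈ E(G2) ✓
  (5,6) → (φ(5),φ(6)) = (5,6) ∈ E(G2) ✓
  (5,7) → (φ(5),φ(7)) = (3,5) ∈ E(G2) ✓
  (6,7) → (φ(6),φ(7)) = (3,6) ∈ E(G2) ✓
All 19 edges of G1 map to edges of G2, and |E(G1)| = |E(G2)| = 19, so φ is a bijection on edges as well as vertices. Hence G1 ≅ G2.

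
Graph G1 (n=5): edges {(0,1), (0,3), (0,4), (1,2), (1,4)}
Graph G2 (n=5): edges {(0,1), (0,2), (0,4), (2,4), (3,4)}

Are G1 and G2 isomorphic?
Yes, isomorphic

The graphs are isomorphic.
One valid mapping φ: V(G1) → V(G2): 0→0, 1→4, 2→3, 3→1, 4→2

Verify φ preserves adjacency — for each edge of G1, its image is an edge of G2:
  (0,1) → (φ(0),φ(1)) = (0,4) ∈ E(G2) ✓
  (0,3) → (φ(0),φ(3)) = (0,1) ∈ E(G2) ✓
  (0,4) → (φ(0),φ(4)) = (0,2) ∈ E(G2) ✓
  (1,2) → (φ(1),φ(2)) = (3,4) ∈ E(G2) ✓
  (1,4) → (φ(1),φ(4)) = (2,4) ∈ E(G2) ✓
All 5 edges of G1 map to edges of G2, and |E(G1)| = |E(G2)| = 5, so φ is a bijection on edges as well as vertices. Hence G1 ≅ G2.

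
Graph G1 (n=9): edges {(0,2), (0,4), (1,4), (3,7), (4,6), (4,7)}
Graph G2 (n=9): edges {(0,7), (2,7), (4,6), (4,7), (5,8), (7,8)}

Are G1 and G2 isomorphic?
Yes, isomorphic

The graphs are isomorphic.
One valid mapping φ: V(G1) → V(G2): 0→8, 1→0, 2→5, 3→6, 4→7, 5→1, 6→2, 7→4, 8→3

Verify φ preserves adjacency — for each edge of G1, its image is an edge of G2:
  (0,2) → (φ(0),φ(2)) = (5,8) ∈ E(G2) ✓
  (0,4) → (φ(0),φ(4)) = (7,8) ∈ E(G2) ✓
  (1,4) → (φ(1),φ(4)) = (0,7) ∈ E(G2) ✓
  (3,7) → (φ(3),φ(7)) = (4,6) ∈ E(G2) ✓
  (4,6) → (φ(4),φ(6)) = (2,7) ∈ E(G2) ✓
  (4,7) → (φ(4),φ(7)) = (4,7) ∈ E(G2) ✓
All 6 edges of G1 map to edges of G2, and |E(G1)| = |E(G2)| = 6, so φ is a bijection on edges as well as vertices. Hence G1 ≅ G2.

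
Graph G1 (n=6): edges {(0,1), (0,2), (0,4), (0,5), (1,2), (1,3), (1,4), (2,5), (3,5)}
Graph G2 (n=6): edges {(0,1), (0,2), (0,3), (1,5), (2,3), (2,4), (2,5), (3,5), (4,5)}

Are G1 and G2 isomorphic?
Yes, isomorphic

The graphs are isomorphic.
One valid mapping φ: V(G1) → V(G2): 0→2, 1→5, 2→3, 3→1, 4→4, 5→0

Verify φ preserves adjacency — for each edge of G1, its image is an edge of G2:
  (0,1) → (φ(0),φ(1)) = (2,5) ∈ E(G2) ✓
  (0,2) → (φ(0),φ(2)) = (2,3) ∈ E(G2) ✓
  (0,4) → (φ(0),φ(4)) = (2,4) ∈ E(G2) ✓
  (0,5) → (φ(0),φ(5)) = (0,2) ∈ E(G2) ✓
  (1,2) → (φ(1),φ(2)) = (3,5) ∈ E(G2) ✓
  (1,3) → (φ(1),φ(3)) = (1,5) ∈ E(G2) ✓
  (1,4) → (φ(1),φ(4)) = (4,5) ∈ E(G2) ✓
  (2,5) → (φ(2),φ(5)) = (0,3) ∈ E(G2) ✓
  (3,5) → (φ(3),φ(5)) = (0,1) ∈ E(G2) ✓
All 9 edges of G1 map to edges of G2, and |E(G1)| = |E(G2)| = 9, so φ is a bijection on edges as well as vertices. Hence G1 ≅ G2.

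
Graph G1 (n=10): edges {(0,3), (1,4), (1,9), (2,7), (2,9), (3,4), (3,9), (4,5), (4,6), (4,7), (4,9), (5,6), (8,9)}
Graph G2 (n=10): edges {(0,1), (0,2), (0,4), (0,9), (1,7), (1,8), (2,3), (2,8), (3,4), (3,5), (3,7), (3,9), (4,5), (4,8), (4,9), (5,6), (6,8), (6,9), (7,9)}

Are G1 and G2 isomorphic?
No, not isomorphic

The graphs are NOT isomorphic.

Counting triangles (3-cliques): G1 has 3, G2 has 4.
Triangle count is an isomorphism invariant, so differing triangle counts rule out isomorphism.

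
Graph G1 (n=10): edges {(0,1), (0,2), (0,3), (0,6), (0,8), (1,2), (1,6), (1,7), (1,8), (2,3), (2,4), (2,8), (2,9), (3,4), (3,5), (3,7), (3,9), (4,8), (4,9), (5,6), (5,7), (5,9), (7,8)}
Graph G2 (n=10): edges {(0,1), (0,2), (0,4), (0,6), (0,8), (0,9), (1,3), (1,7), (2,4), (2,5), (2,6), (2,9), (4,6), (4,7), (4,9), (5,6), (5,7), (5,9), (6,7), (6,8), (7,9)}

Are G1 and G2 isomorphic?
No, not isomorphic

The graphs are NOT isomorphic.

Degrees in G1: deg(0)=5, deg(1)=5, deg(2)=6, deg(3)=6, deg(4)=4, deg(5)=4, deg(6)=3, deg(7)=4, deg(8)=5, deg(9)=4.
Sorted degree sequence of G1: [6, 6, 5, 5, 5, 4, 4, 4, 4, 3].
Degrees in G2: deg(0)=6, deg(1)=3, deg(2)=5, deg(3)=1, deg(4)=5, deg(5)=4, deg(6)=6, deg(7)=5, deg(8)=2, deg(9)=5.
Sorted degree sequence of G2: [6, 6, 5, 5, 5, 5, 4, 3, 2, 1].
The (sorted) degree sequence is an isomorphism invariant, so since G1 and G2 have different degree sequences they cannot be isomorphic.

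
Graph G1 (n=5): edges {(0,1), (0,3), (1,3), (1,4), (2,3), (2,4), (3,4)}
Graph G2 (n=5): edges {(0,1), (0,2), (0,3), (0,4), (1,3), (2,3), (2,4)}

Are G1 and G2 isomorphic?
Yes, isomorphic

The graphs are isomorphic.
One valid mapping φ: V(G1) → V(G2): 0→1, 1→3, 2→4, 3→0, 4→2

Verify φ preserves adjacency — for each edge of G1, its image is an edge of G2:
  (0,1) → (φ(0),φ(1)) = (1,3) ∈ E(G2) ✓
  (0,3) → (φ(0),φ(3)) = (0,1) ∈ E(G2) ✓
  (1,3) → (φ(1),φ(3)) = (0,3) ∈ E(G2) ✓
  (1,4) → (φ(1),φ(4)) = (2,3) ∈ E(G2) ✓
  (2,3) → (φ(2),φ(3)) = (0,4) ∈ E(G2) ✓
  (2,4) → (φ(2),φ(4)) = (2,4) ∈ E(G2) ✓
  (3,4) → (φ(3),φ(4)) = (0,2) ∈ E(G2) ✓
All 7 edges of G1 map to edges of G2, and |E(G1)| = |E(G2)| = 7, so φ is a bijection on edges as well as vertices. Hence G1 ≅ G2.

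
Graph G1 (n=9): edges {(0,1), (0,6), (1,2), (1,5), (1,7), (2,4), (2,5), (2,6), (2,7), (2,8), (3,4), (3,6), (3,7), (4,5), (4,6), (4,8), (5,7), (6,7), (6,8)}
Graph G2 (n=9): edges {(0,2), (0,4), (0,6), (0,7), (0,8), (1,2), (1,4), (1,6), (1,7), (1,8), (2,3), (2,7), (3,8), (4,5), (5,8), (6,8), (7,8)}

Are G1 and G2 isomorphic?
No, not isomorphic

The graphs are NOT isomorphic.

Counting triangles (3-cliques): G1 has 12, G2 has 6.
Triangle count is an isomorphism invariant, so differing triangle counts rule out isomorphism.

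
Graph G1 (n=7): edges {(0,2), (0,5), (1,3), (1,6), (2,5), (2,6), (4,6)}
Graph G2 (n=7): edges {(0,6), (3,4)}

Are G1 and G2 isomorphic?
No, not isomorphic

The graphs are NOT isomorphic.

Connected components of G1: 1 component(s) with vertex sets [[0, 1, 2, 3, 4, 5, 6]], sizes [7].
Connected components of G2: 5 component(s) with vertex sets [[1], [2], [5], [0, 6], [3, 4]], sizes [1, 1, 1, 2, 2].
The number of connected components (and the multiset of component sizes) is an isomorphism invariant — an isomorphism maps each component of G1 bijectively onto a component of G2. Since G1 has 1 component(s) and G2 has 5, they cannot be isomorphic.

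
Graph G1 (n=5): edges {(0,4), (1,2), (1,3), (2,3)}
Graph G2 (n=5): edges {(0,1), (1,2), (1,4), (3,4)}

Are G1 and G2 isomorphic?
No, not isomorphic

The graphs are NOT isomorphic.

Counting triangles (3-cliques): G1 has 1, G2 has 0.
Triangle count is an isomorphism invariant, so differing triangle counts rule out isomorphism.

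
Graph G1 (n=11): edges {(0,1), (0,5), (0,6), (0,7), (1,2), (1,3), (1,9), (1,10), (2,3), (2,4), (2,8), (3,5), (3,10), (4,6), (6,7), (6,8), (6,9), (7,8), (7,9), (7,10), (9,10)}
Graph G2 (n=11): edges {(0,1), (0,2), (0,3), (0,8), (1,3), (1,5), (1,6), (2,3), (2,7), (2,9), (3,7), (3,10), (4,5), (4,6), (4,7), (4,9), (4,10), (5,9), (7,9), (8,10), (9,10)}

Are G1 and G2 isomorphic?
Yes, isomorphic

The graphs are isomorphic.
One valid mapping φ: V(G1) → V(G2): 0→10, 1→3, 2→1, 3→0, 4→6, 5→8, 6→4, 7→9, 8→5, 9→7, 10→2

Verify φ preserves adjacency — for each edge of G1, its image is an edge of G2:
  (0,1) → (φ(0),φ(1)) = (3,10) ∈ E(G2) ✓
  (0,5) → (φ(0),φ(5)) = (8,10) ∈ E(G2) ✓
  (0,6) → (φ(0),φ(6)) = (4,10) ∈ E(G2) ✓
  (0,7) → (φ(0),φ(7)) = (9,10) ∈ E(G2) ✓
  (1,2) → (φ(1),φ(2)) = (1,3) ∈ E(G2) ✓
  (1,3) → (φ(1),φ(3)) = (0,3) ∈ E(G2) ✓
  (1,9) → (φ(1),φ(9)) = (3,7) ∈ E(G2) ✓
  (1,10) → (φ(1),φ(10)) = (2,3) ∈ E(G2) ✓
  (2,3) → (φ(2),φ(3)) = (0,1) ∈ E(G2) ✓
  (2,4) → (φ(2),φ(4)) = (1,6) ∈ E(G2) ✓
  (2,8) → (φ(2),φ(8)) = (1,5) ∈ E(G2) ✓
  (3,5) → (φ(3),φ(5)) = (0,8) ∈ E(G2) ✓
  (3,10) → (φ(3),φ(10)) = (0,2) ∈ E(G2) ✓
  (4,6) → (φ(4),φ(6)) = (4,6) ∈ E(G2) ✓
  (6,7) → (φ(6),φ(7)) = (4,9) ∈ E(G2) ✓
  (6,8) → (φ(6),φ(8)) = (4,5) ∈ E(G2) ✓
  (6,9) → (φ(6),φ(9)) = (4,7) ∈ E(G2) ✓
  (7,8) → (φ(7),φ(8)) = (5,9) ∈ E(G2) ✓
  (7,9) → (φ(7),φ(9)) = (7,9) ∈ E(G2) ✓
  (7,10) → (φ(7),φ(10)) = (2,9) ∈ E(G2) ✓
  (9,10) → (φ(9),φ(10)) = (2,7) ∈ E(G2) ✓
All 21 edges of G1 map to edges of G2, and |E(G1)| = |E(G2)| = 21, so φ is a bijection on edges as well as vertices. Hence G1 ≅ G2.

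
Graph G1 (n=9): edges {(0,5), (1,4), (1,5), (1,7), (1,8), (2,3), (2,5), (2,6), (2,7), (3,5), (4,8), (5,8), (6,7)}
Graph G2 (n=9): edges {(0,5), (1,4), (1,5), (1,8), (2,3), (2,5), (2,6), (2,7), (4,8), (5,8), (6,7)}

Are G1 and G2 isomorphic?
No, not isomorphic

The graphs are NOT isomorphic.

Counting edges: G1 has 13 edge(s); G2 has 11 edge(s).
Edge count is an isomorphism invariant (a bijection on vertices induces a bijection on edges), so differing edge counts rule out isomorphism.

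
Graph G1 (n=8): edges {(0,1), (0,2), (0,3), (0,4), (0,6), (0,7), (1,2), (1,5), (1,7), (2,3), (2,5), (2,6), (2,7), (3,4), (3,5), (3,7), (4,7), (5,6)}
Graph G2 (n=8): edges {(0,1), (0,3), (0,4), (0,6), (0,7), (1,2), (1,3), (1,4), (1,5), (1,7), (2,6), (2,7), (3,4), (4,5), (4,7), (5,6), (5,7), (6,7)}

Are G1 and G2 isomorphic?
Yes, isomorphic

The graphs are isomorphic.
One valid mapping φ: V(G1) → V(G2): 0→1, 1→5, 2→7, 3→0, 4→3, 5→6, 6→2, 7→4

Verify φ preserves adjacency — for each edge of G1, its image is an edge of G2:
  (0,1) → (φ(0),φ(1)) = (1,5) ∈ E(G2) ✓
  (0,2) → (φ(0),φ(2)) = (1,7) ∈ E(G2) ✓
  (0,3) → (φ(0),φ(3)) = (0,1) ∈ E(G2) ✓
  (0,4) → (φ(0),φ(4)) = (1,3) ∈ E(G2) ✓
  (0,6) → (φ(0),φ(6)) = (1,2) ∈ E(G2) ✓
  (0,7) → (φ(0),φ(7)) = (1,4) ∈ E(G2) ✓
  (1,2) → (φ(1),φ(2)) = (5,7) ∈ E(G2) ✓
  (1,5) → (φ(1),φ(5)) = (5,6) ∈ E(G2) ✓
  (1,7) → (φ(1),φ(7)) = (4,5) ∈ E(G2) ✓
  (2,3) → (φ(2),φ(3)) = (0,7) ∈ E(G2) ✓
  (2,5) → (φ(2),φ(5)) = (6,7) ∈ E(G2) ✓
  (2,6) → (φ(2),φ(6)) = (2,7) ∈ E(G2) ✓
  (2,7) → (φ(2),φ(7)) = (4,7) ∈ E(G2) ✓
  (3,4) → (φ(3),φ(4)) = (0,3) ∈ E(G2) ✓
  (3,5) → (φ(3),φ(5)) = (0,6) ∈ E(G2) ✓
  (3,7) → (φ(3),φ(7)) = (0,4) ∈ E(G2) ✓
  (4,7) → (φ(4),φ(7)) = (3,4) ∈ E(G2) ✓
  (5,6) → (φ(5),φ(6)) = (2,6) ∈ E(G2) ✓
All 18 edges of G1 map to edges of G2, and |E(G1)| = |E(G2)| = 18, so φ is a bijection on edges as well as vertices. Hence G1 ≅ G2.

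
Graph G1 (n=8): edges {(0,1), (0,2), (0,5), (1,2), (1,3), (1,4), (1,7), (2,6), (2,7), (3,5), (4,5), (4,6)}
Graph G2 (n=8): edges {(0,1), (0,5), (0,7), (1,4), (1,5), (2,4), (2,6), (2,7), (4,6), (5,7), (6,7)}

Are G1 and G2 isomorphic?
No, not isomorphic

The graphs are NOT isomorphic.

Connected components of G1: 1 component(s) with vertex sets [[0, 1, 2, 3, 4, 5, 6, 7]], sizes [8].
Connected components of G2: 2 component(s) with vertex sets [[3], [0, 1, 2, 4, 5, 6, 7]], sizes [1, 7].
The number of connected components (and the multiset of component sizes) is an isomorphism invariant — an isomorphism maps each component of G1 bijectively onto a component of G2. Since G1 has 1 component(s) and G2 has 2, they cannot be isomorphic.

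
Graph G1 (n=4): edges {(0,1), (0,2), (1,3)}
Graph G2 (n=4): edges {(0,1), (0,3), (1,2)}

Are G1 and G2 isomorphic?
Yes, isomorphic

The graphs are isomorphic.
One valid mapping φ: V(G1) → V(G2): 0→0, 1→1, 2→3, 3→2

Verify φ preserves adjacency — for each edge of G1, its image is an edge of G2:
  (0,1) → (φ(0),φ(1)) = (0,1) ∈ E(G2) ✓
  (0,2) → (φ(0),φ(2)) = (0,3) ∈ E(G2) ✓
  (1,3) → (φ(1),φ(3)) = (1,2) ∈ E(G2) ✓
All 3 edges of G1 map to edges of G2, and |E(G1)| = |E(G2)| = 3, so φ is a bijection on edges as well as vertices. Hence G1 ≅ G2.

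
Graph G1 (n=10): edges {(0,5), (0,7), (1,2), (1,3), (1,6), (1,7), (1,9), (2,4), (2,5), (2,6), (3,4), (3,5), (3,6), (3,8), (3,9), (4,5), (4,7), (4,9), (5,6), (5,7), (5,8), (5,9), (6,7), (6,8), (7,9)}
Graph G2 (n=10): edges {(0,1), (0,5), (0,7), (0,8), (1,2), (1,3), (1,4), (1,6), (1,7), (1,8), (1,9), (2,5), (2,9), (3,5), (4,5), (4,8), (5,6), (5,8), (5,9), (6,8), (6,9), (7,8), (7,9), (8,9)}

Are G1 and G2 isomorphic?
No, not isomorphic

The graphs are NOT isomorphic.

Degrees in G1: deg(0)=2, deg(1)=5, deg(2)=4, deg(3)=6, deg(4)=5, deg(5)=8, deg(6)=6, deg(7)=6, deg(8)=3, deg(9)=5.
Sorted degree sequence of G1: [8, 6, 6, 6, 5, 5, 5, 4, 3, 2].
Degrees in G2: deg(0)=4, deg(1)=8, deg(2)=3, deg(3)=2, deg(4)=3, deg(5)=7, deg(6)=4, deg(7)=4, deg(8)=7, deg(9)=6.
Sorted degree sequence of G2: [8, 7, 7, 6, 4, 4, 4, 3, 3, 2].
The (sorted) degree sequence is an isomorphism invariant, so since G1 and G2 have different degree sequences they cannot be isomorphic.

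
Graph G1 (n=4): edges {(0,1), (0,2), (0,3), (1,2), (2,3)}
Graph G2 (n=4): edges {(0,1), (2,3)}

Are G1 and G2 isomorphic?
No, not isomorphic

The graphs are NOT isomorphic.

Counting triangles (3-cliques): G1 has 2, G2 has 0.
Triangle count is an isomorphism invariant, so differing triangle counts rule out isomorphism.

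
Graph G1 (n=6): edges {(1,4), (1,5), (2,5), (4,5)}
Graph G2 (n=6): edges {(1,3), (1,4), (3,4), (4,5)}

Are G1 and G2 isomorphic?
Yes, isomorphic

The graphs are isomorphic.
One valid mapping φ: V(G1) → V(G2): 0→2, 1→1, 2→5, 3→0, 4→3, 5→4

Verify φ preserves adjacency — for each edge of G1, its image is an edge of G2:
  (1,4) → (φ(1),φ(4)) = (1,3) ∈ E(G2) ✓
  (1,5) → (φ(1),φ(5)) = (1,4) ∈ E(G2) ✓
  (2,5) → (φ(2),φ(5)) = (4,5) ∈ E(G2) ✓
  (4,5) → (φ(4),φ(5)) = (3,4) ∈ E(G2) ✓
All 4 edges of G1 map to edges of G2, and |E(G1)| = |E(G2)| = 4, so φ is a bijection on edges as well as vertices. Hence G1 ≅ G2.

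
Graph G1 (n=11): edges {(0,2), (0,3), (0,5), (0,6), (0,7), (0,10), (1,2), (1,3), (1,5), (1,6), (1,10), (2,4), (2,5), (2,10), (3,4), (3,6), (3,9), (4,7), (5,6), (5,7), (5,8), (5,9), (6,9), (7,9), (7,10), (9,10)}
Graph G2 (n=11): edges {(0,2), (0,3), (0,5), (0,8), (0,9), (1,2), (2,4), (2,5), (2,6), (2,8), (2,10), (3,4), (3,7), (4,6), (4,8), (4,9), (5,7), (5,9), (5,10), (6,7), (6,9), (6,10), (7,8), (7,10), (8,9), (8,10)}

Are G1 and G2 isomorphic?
Yes, isomorphic

The graphs are isomorphic.
One valid mapping φ: V(G1) → V(G2): 0→8, 1→6, 2→4, 3→7, 4→3, 5→2, 6→10, 7→0, 8→1, 9→5, 10→9

Verify φ preserves adjacency — for each edge of G1, its image is an edge of G2:
  (0,2) → (φ(0),φ(2)) = (4,8) ∈ E(G2) ✓
  (0,3) → (φ(0),φ(3)) = (7,8) ∈ E(G2) ✓
  (0,5) → (φ(0),φ(5)) = (2,8) ∈ E(G2) ✓
  (0,6) → (φ(0),φ(6)) = (8,10) ∈ E(G2) ✓
  (0,7) → (φ(0),φ(7)) = (0,8) ∈ E(G2) ✓
  (0,10) → (φ(0),φ(10)) = (8,9) ∈ E(G2) ✓
  (1,2) → (φ(1),φ(2)) = (4,6) ∈ E(G2) ✓
  (1,3) → (φ(1),φ(3)) = (6,7) ∈ E(G2) ✓
  (1,5) → (φ(1),φ(5)) = (2,6) ∈ E(G2) ✓
  (1,6) → (φ(1),φ(6)) = (6,10) ∈ E(G2) ✓
  (1,10) → (φ(1),φ(10)) = (6,9) ∈ E(G2) ✓
  (2,4) → (φ(2),φ(4)) = (3,4) ∈ E(G2) ✓
  (2,5) → (φ(2),φ(5)) = (2,4) ∈ E(G2) ✓
  (2,10) → (φ(2),φ(10)) = (4,9) ∈ E(G2) ✓
  (3,4) → (φ(3),φ(4)) = (3,7) ∈ E(G2) ✓
  (3,6) → (φ(3),φ(6)) = (7,10) ∈ E(G2) ✓
  (3,9) → (φ(3),φ(9)) = (5,7) ∈ E(G2) ✓
  (4,7) → (φ(4),φ(7)) = (0,3) ∈ E(G2) ✓
  (5,6) → (φ(5),φ(6)) = (2,10) ∈ E(G2) ✓
  (5,7) → (φ(5),φ(7)) = (0,2) ∈ E(G2) ✓
  (5,8) → (φ(5),φ(8)) = (1,2) ∈ E(G2) ✓
  (5,9) → (φ(5),φ(9)) = (2,5) ∈ E(G2) ✓
  (6,9) → (φ(6),φ(9)) = (5,10) ∈ E(G2) ✓
  (7,9) → (φ(7),φ(9)) = (0,5) ∈ E(G2) ✓
  (7,10) → (φ(7),φ(10)) = (0,9) ∈ E(G2) ✓
  (9,10) → (φ(9),φ(10)) = (5,9) ∈ E(G2) ✓
All 26 edges of G1 map to edges of G2, and |E(G1)| = |E(G2)| = 26, so φ is a bijection on edges as well as vertices. Hence G1 ≅ G2.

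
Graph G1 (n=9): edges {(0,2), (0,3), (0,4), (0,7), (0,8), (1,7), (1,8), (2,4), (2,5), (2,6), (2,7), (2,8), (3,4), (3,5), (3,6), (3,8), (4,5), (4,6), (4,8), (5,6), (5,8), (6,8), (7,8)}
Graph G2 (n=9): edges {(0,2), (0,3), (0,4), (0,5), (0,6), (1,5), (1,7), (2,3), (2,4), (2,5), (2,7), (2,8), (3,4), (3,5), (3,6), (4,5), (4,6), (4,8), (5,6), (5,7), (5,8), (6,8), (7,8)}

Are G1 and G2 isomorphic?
Yes, isomorphic

The graphs are isomorphic.
One valid mapping φ: V(G1) → V(G2): 0→8, 1→1, 2→2, 3→6, 4→4, 5→0, 6→3, 7→7, 8→5

Verify φ preserves adjacency — for each edge of G1, its image is an edge of G2:
  (0,2) → (φ(0),φ(2)) = (2,8) ∈ E(G2) ✓
  (0,3) → (φ(0),φ(3)) = (6,8) ∈ E(G2) ✓
  (0,4) → (φ(0),φ(4)) = (4,8) ∈ E(G2) ✓
  (0,7) → (φ(0),φ(7)) = (7,8) ∈ E(G2) ✓
  (0,8) → (φ(0),φ(8)) = (5,8) ∈ E(G2) ✓
  (1,7) → (φ(1),φ(7)) = (1,7) ∈ E(G2) ✓
  (1,8) → (φ(1),φ(8)) = (1,5) ∈ E(G2) ✓
  (2,4) → (φ(2),φ(4)) = (2,4) ∈ E(G2) ✓
  (2,5) → (φ(2),φ(5)) = (0,2) ∈ E(G2) ✓
  (2,6) → (φ(2),φ(6)) = (2,3) ∈ E(G2) ✓
  (2,7) → (φ(2),φ(7)) = (2,7) ∈ E(G2) ✓
  (2,8) → (φ(2),φ(8)) = (2,5) ∈ E(G2) ✓
  (3,4) → (φ(3),φ(4)) = (4,6) ∈ E(G2) ✓
  (3,5) → (φ(3),φ(5)) = (0,6) ∈ E(G2) ✓
  (3,6) → (φ(3),φ(6)) = (3,6) ∈ E(G2) ✓
  (3,8) → (φ(3),φ(8)) = (5,6) ∈ E(G2) ✓
  (4,5) → (φ(4),φ(5)) = (0,4) ∈ E(G2) ✓
  (4,6) → (φ(4),φ(6)) = (3,4) ∈ E(G2) ✓
  (4,8) → (φ(4),φ(8)) = (4,5) ∈ E(G2) ✓
  (5,6) → (φ(5),φ(6)) = (0,3) ∈ E(G2) ✓
  (5,8) → (φ(5),φ(8)) = (0,5) ∈ E(G2) ✓
  (6,8) → (φ(6),φ(8)) = (3,5) ∈ E(G2) ✓
  (7,8) → (φ(7),φ(8)) = (5,7) ∈ E(G2) ✓
All 23 edges of G1 map to edges of G2, and |E(G1)| = |E(G2)| = 23, so φ is a bijection on edges as well as vertices. Hence G1 ≅ G2.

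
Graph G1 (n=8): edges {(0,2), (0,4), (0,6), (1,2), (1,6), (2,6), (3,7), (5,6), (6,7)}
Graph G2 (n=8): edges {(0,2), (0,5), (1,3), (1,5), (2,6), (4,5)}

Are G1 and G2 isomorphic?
No, not isomorphic

The graphs are NOT isomorphic.

Connected components of G1: 1 component(s) with vertex sets [[0, 1, 2, 3, 4, 5, 6, 7]], sizes [8].
Connected components of G2: 2 component(s) with vertex sets [[7], [0, 1, 2, 3, 4, 5, 6]], sizes [1, 7].
The number of connected components (and the multiset of component sizes) is an isomorphism invariant — an isomorphism maps each component of G1 bijectively onto a component of G2. Since G1 has 1 component(s) and G2 has 2, they cannot be isomorphic.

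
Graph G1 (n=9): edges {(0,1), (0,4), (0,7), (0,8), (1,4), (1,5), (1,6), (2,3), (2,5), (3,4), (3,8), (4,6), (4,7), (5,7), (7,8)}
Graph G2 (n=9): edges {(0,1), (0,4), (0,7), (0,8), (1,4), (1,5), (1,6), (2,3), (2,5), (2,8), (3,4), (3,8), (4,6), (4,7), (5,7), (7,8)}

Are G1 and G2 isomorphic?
No, not isomorphic

The graphs are NOT isomorphic.

Counting edges: G1 has 15 edge(s); G2 has 16 edge(s).
Edge count is an isomorphism invariant (a bijection on vertices induces a bijection on edges), so differing edge counts rule out isomorphism.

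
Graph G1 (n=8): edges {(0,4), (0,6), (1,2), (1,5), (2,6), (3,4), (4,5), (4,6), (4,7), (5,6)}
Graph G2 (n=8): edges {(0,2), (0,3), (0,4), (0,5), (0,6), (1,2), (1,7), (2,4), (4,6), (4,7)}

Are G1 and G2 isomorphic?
Yes, isomorphic

The graphs are isomorphic.
One valid mapping φ: V(G1) → V(G2): 0→6, 1→1, 2→7, 3→3, 4→0, 5→2, 6→4, 7→5

Verify φ preserves adjacency — for each edge of G1, its image is an edge of G2:
  (0,4) → (φ(0),φ(4)) = (0,6) ∈ E(G2) ✓
  (0,6) → (φ(0),φ(6)) = (4,6) ∈ E(G2) ✓
  (1,2) → (φ(1),φ(2)) = (1,7) ∈ E(G2) ✓
  (1,5) → (φ(1),φ(5)) = (1,2) ∈ E(G2) ✓
  (2,6) → (φ(2),φ(6)) = (4,7) ∈ E(G2) ✓
  (3,4) → (φ(3),φ(4)) = (0,3) ∈ E(G2) ✓
  (4,5) → (φ(4),φ(5)) = (0,2) ∈ E(G2) ✓
  (4,6) → (φ(4),φ(6)) = (0,4) ∈ E(G2) ✓
  (4,7) → (φ(4),φ(7)) = (0,5) ∈ E(G2) ✓
  (5,6) → (φ(5),φ(6)) = (2,4) ∈ E(G2) ✓
All 10 edges of G1 map to edges of G2, and |E(G1)| = |E(G2)| = 10, so φ is a bijection on edges as well as vertices. Hence G1 ≅ G2.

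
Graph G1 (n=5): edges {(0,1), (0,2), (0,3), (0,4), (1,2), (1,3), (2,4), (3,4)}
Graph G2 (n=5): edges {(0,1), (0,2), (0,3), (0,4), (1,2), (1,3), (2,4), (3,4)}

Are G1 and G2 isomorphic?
Yes, isomorphic

The graphs are isomorphic.
One valid mapping φ: V(G1) → V(G2): 0→0, 1→3, 2→1, 3→4, 4→2

Verify φ preserves adjacency — for each edge of G1, its image is an edge of G2:
  (0,1) → (φ(0),φ(1)) = (0,3) ∈ E(G2) ✓
  (0,2) → (φ(0),φ(2)) = (0,1) ∈ E(G2) ✓
  (0,3) → (φ(0),φ(3)) = (0,4) ∈ E(G2) ✓
  (0,4) → (φ(0),φ(4)) = (0,2) ∈ E(G2) ✓
  (1,2) → (φ(1),φ(2)) = (1,3) ∈ E(G2) ✓
  (1,3) → (φ(1),φ(3)) = (3,4) ∈ E(G2) ✓
  (2,4) → (φ(2),φ(4)) = (1,2) ∈ E(G2) ✓
  (3,4) → (φ(3),φ(4)) = (2,4) ∈ E(G2) ✓
All 8 edges of G1 map to edges of G2, and |E(G1)| = |E(G2)| = 8, so φ is a bijection on edges as well as vertices. Hence G1 ≅ G2.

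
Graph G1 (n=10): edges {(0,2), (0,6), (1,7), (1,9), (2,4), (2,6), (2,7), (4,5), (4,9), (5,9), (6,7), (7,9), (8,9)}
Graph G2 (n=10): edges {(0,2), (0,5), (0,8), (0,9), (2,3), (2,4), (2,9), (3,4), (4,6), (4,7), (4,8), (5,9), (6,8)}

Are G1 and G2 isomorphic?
Yes, isomorphic

The graphs are isomorphic.
One valid mapping φ: V(G1) → V(G2): 0→5, 1→3, 2→0, 3→1, 4→8, 5→6, 6→9, 7→2, 8→7, 9→4

Verify φ preserves adjacency — for each edge of G1, its image is an edge of G2:
  (0,2) → (φ(0),φ(2)) = (0,5) ∈ E(G2) ✓
  (0,6) → (φ(0),φ(6)) = (5,9) ∈ E(G2) ✓
  (1,7) → (φ(1),φ(7)) = (2,3) ∈ E(G2) ✓
  (1,9) → (φ(1),φ(9)) = (3,4) ∈ E(G2) ✓
  (2,4) → (φ(2),φ(4)) = (0,8) ∈ E(G2) ✓
  (2,6) → (φ(2),φ(6)) = (0,9) ∈ E(G2) ✓
  (2,7) → (φ(2),φ(7)) = (0,2) ∈ E(G2) ✓
  (4,5) → (φ(4),φ(5)) = (6,8) ∈ E(G2) ✓
  (4,9) → (φ(4),φ(9)) = (4,8) ∈ E(G2) ✓
  (5,9) → (φ(5),φ(9)) = (4,6) ∈ E(G2) ✓
  (6,7) → (φ(6),φ(7)) = (2,9) ∈ E(G2) ✓
  (7,9) → (φ(7),φ(9)) = (2,4) ∈ E(G2) ✓
  (8,9) → (φ(8),φ(9)) = (4,7) ∈ E(G2) ✓
All 13 edges of G1 map to edges of G2, and |E(G1)| = |E(G2)| = 13, so φ is a bijection on edges as well as vertices. Hence G1 ≅ G2.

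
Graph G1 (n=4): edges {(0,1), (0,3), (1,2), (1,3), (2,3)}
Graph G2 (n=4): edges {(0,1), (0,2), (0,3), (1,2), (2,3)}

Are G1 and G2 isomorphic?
Yes, isomorphic

The graphs are isomorphic.
One valid mapping φ: V(G1) → V(G2): 0→3, 1→0, 2→1, 3→2

Verify φ preserves adjacency — for each edge of G1, its image is an edge of G2:
  (0,1) → (φ(0),φ(1)) = (0,3) ∈ E(G2) ✓
  (0,3) → (φ(0),φ(3)) = (2,3) ∈ E(G2) ✓
  (1,2) → (φ(1),φ(2)) = (0,1) ∈ E(G2) ✓
  (1,3) → (φ(1),φ(3)) = (0,2) ∈ E(G2) ✓
  (2,3) → (φ(2),φ(3)) = (1,2) ∈ E(G2) ✓
All 5 edges of G1 map to edges of G2, and |E(G1)| = |E(G2)| = 5, so φ is a bijection on edges as well as vertices. Hence G1 ≅ G2.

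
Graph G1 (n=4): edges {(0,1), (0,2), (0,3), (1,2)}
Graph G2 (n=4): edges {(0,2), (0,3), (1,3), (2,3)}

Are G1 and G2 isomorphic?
Yes, isomorphic

The graphs are isomorphic.
One valid mapping φ: V(G1) → V(G2): 0→3, 1→0, 2→2, 3→1

Verify φ preserves adjacency — for each edge of G1, its image is an edge of G2:
  (0,1) → (φ(0),φ(1)) = (0,3) ∈ E(G2) ✓
  (0,2) → (φ(0),φ(2)) = (2,3) ∈ E(G2) ✓
  (0,3) → (φ(0),φ(3)) = (1,3) ∈ E(G2) ✓
  (1,2) → (φ(1),φ(2)) = (0,2) ∈ E(G2) ✓
All 4 edges of G1 map to edges of G2, and |E(G1)| = |E(G2)| = 4, so φ is a bijection on edges as well as vertices. Hence G1 ≅ G2.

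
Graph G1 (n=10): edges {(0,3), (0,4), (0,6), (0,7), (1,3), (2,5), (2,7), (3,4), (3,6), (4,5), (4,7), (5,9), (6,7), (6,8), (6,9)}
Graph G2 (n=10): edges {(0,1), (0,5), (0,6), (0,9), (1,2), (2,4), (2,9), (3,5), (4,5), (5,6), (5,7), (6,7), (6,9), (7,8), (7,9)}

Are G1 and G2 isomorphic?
Yes, isomorphic

The graphs are isomorphic.
One valid mapping φ: V(G1) → V(G2): 0→6, 1→8, 2→1, 3→7, 4→9, 5→2, 6→5, 7→0, 8→3, 9→4

Verify φ preserves adjacency — for each edge of G1, its image is an edge of G2:
  (0,3) → (φ(0),φ(3)) = (6,7) ∈ E(G2) ✓
  (0,4) → (φ(0),φ(4)) = (6,9) ∈ E(G2) ✓
  (0,6) → (φ(0),φ(6)) = (5,6) ∈ E(G2) ✓
  (0,7) → (φ(0),φ(7)) = (0,6) ∈ E(G2) ✓
  (1,3) → (φ(1),φ(3)) = (7,8) ∈ E(G2) ✓
  (2,5) → (φ(2),φ(5)) = (1,2) ∈ E(G2) ✓
  (2,7) → (φ(2),φ(7)) = (0,1) ∈ E(G2) ✓
  (3,4) → (φ(3),φ(4)) = (7,9) ∈ E(G2) ✓
  (3,6) → (φ(3),φ(6)) = (5,7) ∈ E(G2) ✓
  (4,5) → (φ(4),φ(5)) = (2,9) ∈ E(G2) ✓
  (4,7) → (φ(4),φ(7)) = (0,9) ∈ E(G2) ✓
  (5,9) → (φ(5),φ(9)) = (2,4) ∈ E(G2) ✓
  (6,7) → (φ(6),φ(7)) = (0,5) ∈ E(G2) ✓
  (6,8) → (φ(6),φ(8)) = (3,5) ∈ E(G2) ✓
  (6,9) → (φ(6),φ(9)) = (4,5) ∈ E(G2) ✓
All 15 edges of G1 map to edges of G2, and |E(G1)| = |E(G2)| = 15, so φ is a bijection on edges as well as vertices. Hence G1 ≅ G2.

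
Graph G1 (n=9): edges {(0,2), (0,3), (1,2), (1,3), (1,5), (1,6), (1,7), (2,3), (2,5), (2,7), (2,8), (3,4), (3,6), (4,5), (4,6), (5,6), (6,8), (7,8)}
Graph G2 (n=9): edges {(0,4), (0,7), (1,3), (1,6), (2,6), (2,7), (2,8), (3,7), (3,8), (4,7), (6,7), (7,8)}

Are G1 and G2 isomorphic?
No, not isomorphic

The graphs are NOT isomorphic.

Counting triangles (3-cliques): G1 has 9, G2 has 4.
Triangle count is an isomorphism invariant, so differing triangle counts rule out isomorphism.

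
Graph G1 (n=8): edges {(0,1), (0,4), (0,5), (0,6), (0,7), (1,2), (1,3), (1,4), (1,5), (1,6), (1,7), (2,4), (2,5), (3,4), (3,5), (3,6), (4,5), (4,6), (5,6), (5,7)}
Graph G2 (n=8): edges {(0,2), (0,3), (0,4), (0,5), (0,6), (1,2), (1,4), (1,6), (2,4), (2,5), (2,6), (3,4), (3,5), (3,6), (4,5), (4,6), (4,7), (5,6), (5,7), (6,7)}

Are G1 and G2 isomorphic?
Yes, isomorphic

The graphs are isomorphic.
One valid mapping φ: V(G1) → V(G2): 0→2, 1→4, 2→7, 3→3, 4→5, 5→6, 6→0, 7→1

Verify φ preserves adjacency — for each edge of G1, its image is an edge of G2:
  (0,1) → (φ(0),φ(1)) = (2,4) ∈ E(G2) ✓
  (0,4) → (φ(0),φ(4)) = (2,5) ∈ E(G2) ✓
  (0,5) → (φ(0),φ(5)) = (2,6) ∈ E(G2) ✓
  (0,6) → (φ(0),φ(6)) = (0,2) ∈ E(G2) ✓
  (0,7) → (φ(0),φ(7)) = (1,2) ∈ E(G2) ✓
  (1,2) → (φ(1),φ(2)) = (4,7) ∈ E(G2) ✓
  (1,3) → (φ(1),φ(3)) = (3,4) ∈ E(G2) ✓
  (1,4) → (φ(1),φ(4)) = (4,5) ∈ E(G2) ✓
  (1,5) → (φ(1),φ(5)) = (4,6) ∈ E(G2) ✓
  (1,6) → (φ(1),φ(6)) = (0,4) ∈ E(G2) ✓
  (1,7) → (φ(1),φ(7)) = (1,4) ∈ E(G2) ✓
  (2,4) → (φ(2),φ(4)) = (5,7) ∈ E(G2) ✓
  (2,5) → (φ(2),φ(5)) = (6,7) ∈ E(G2) ✓
  (3,4) → (φ(3),φ(4)) = (3,5) ∈ E(G2) ✓
  (3,5) → (φ(3),φ(5)) = (3,6) ∈ E(G2) ✓
  (3,6) → (φ(3),φ(6)) = (0,3) ∈ E(G2) ✓
  (4,5) → (φ(4),φ(5)) = (5,6) ∈ E(G2) ✓
  (4,6) → (φ(4),φ(6)) = (0,5) ∈ E(G2) ✓
  (5,6) → (φ(5),φ(6)) = (0,6) ∈ E(G2) ✓
  (5,7) → (φ(5),φ(7)) = (1,6) ∈ E(G2) ✓
All 20 edges of G1 map to edges of G2, and |E(G1)| = |E(G2)| = 20, so φ is a bijection on edges as well as vertices. Hence G1 ≅ G2.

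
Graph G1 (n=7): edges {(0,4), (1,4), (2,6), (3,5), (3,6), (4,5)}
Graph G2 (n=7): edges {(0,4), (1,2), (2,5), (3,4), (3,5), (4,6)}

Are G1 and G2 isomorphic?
Yes, isomorphic

The graphs are isomorphic.
One valid mapping φ: V(G1) → V(G2): 0→6, 1→0, 2→1, 3→5, 4→4, 5→3, 6→2

Verify φ preserves adjacency — for each edge of G1, its image is an edge of G2:
  (0,4) → (φ(0),φ(4)) = (4,6) ∈ E(G2) ✓
  (1,4) → (φ(1),φ(4)) = (0,4) ∈ E(G2) ✓
  (2,6) → (φ(2),φ(6)) = (1,2) ∈ E(G2) ✓
  (3,5) → (φ(3),φ(5)) = (3,5) ∈ E(G2) ✓
  (3,6) → (φ(3),φ(6)) = (2,5) ∈ E(G2) ✓
  (4,5) → (φ(4),φ(5)) = (3,4) ∈ E(G2) ✓
All 6 edges of G1 map to edges of G2, and |E(G1)| = |E(G2)| = 6, so φ is a bijection on edges as well as vertices. Hence G1 ≅ G2.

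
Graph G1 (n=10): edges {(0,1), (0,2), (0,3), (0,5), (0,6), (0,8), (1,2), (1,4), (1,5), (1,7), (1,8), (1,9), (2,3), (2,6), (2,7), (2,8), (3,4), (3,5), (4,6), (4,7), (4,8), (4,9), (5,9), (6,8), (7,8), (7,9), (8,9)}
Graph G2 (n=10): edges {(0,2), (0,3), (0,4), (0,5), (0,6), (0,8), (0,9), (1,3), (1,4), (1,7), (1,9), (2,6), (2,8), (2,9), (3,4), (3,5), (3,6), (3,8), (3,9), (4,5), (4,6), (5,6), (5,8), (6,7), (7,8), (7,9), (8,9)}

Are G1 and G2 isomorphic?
Yes, isomorphic

The graphs are isomorphic.
One valid mapping φ: V(G1) → V(G2): 0→9, 1→3, 2→8, 3→7, 4→6, 5→1, 6→2, 7→5, 8→0, 9→4

Verify φ preserves adjacency — for each edge of G1, its image is an edge of G2:
  (0,1) → (φ(0),φ(1)) = (3,9) ∈ E(G2) ✓
  (0,2) → (φ(0),φ(2)) = (8,9) ∈ E(G2) ✓
  (0,3) → (φ(0),φ(3)) = (7,9) ∈ E(G2) ✓
  (0,5) → (φ(0),φ(5)) = (1,9) ∈ E(G2) ✓
  (0,6) → (φ(0),φ(6)) = (2,9) ∈ E(G2) ✓
  (0,8) → (φ(0),φ(8)) = (0,9) ∈ E(G2) ✓
  (1,2) → (φ(1),φ(2)) = (3,8) ∈ E(G2) ✓
  (1,4) → (φ(1),φ(4)) = (3,6) ∈ E(G2) ✓
  (1,5) → (φ(1),φ(5)) = (1,3) ∈ E(G2) ✓
  (1,7) → (φ(1),φ(7)) = (3,5) ∈ E(G2) ✓
  (1,8) → (φ(1),φ(8)) = (0,3) ∈ E(G2) ✓
  (1,9) → (φ(1),φ(9)) = (3,4) ∈ E(G2) ✓
  (2,3) → (φ(2),φ(3)) = (7,8) ∈ E(G2) ✓
  (2,6) → (φ(2),φ(6)) = (2,8) ∈ E(G2) ✓
  (2,7) → (φ(2),φ(7)) = (5,8) ∈ E(G2) ✓
  (2,8) → (φ(2),φ(8)) = (0,8) ∈ E(G2) ✓
  (3,4) → (φ(3),φ(4)) = (6,7) ∈ E(G2) ✓
  (3,5) → (φ(3),φ(5)) = (1,7) ∈ E(G2) ✓
  (4,6) → (φ(4),φ(6)) = (2,6) ∈ E(G2) ✓
  (4,7) → (φ(4),φ(7)) = (5,6) ∈ E(G2) ✓
  (4,8) → (φ(4),φ(8)) = (0,6) ∈ E(G2) ✓
  (4,9) → (φ(4),φ(9)) = (4,6) ∈ E(G2) ✓
  (5,9) → (φ(5),φ(9)) = (1,4) ∈ E(G2) ✓
  (6,8) → (φ(6),φ(8)) = (0,2) ∈ E(G2) ✓
  (7,8) → (φ(7),φ(8)) = (0,5) ∈ E(G2) ✓
  (7,9) → (φ(7),φ(9)) = (4,5) ∈ E(G2) ✓
  (8,9) → (φ(8),φ(9)) = (0,4) ∈ E(G2) ✓
All 27 edges of G1 map to edges of G2, and |E(G1)| = |E(G2)| = 27, so φ is a bijection on edges as well as vertices. Hence G1 ≅ G2.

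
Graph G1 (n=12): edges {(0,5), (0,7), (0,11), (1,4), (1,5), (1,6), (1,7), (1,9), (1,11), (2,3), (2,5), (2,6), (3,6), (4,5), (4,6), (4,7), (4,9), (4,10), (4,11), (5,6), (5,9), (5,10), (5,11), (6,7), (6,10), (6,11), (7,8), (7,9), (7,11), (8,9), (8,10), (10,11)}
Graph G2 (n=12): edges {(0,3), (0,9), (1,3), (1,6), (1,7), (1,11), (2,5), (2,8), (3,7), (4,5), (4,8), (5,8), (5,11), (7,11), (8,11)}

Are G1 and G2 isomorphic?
No, not isomorphic

The graphs are NOT isomorphic.

Connected components of G1: 1 component(s) with vertex sets [[0, 1, 2, 3, 4, 5, 6, 7, 8, 9, 10, 11]], sizes [12].
Connected components of G2: 2 component(s) with vertex sets [[10], [0, 1, 2, 3, 4, 5, 6, 7, 8, 9, 11]], sizes [1, 11].
The number of connected components (and the multiset of component sizes) is an isomorphism invariant — an isomorphism maps each component of G1 bijectively onto a component of G2. Since G1 has 1 component(s) and G2 has 2, they cannot be isomorphic.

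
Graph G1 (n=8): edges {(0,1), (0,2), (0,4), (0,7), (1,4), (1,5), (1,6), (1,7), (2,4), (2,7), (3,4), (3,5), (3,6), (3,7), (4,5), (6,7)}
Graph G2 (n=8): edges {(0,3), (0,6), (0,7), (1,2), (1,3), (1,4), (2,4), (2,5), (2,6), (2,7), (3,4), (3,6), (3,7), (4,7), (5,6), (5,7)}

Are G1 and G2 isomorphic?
Yes, isomorphic

The graphs are isomorphic.
One valid mapping φ: V(G1) → V(G2): 0→4, 1→7, 2→1, 3→6, 4→3, 5→0, 6→5, 7→2

Verify φ preserves adjacency — for each edge of G1, its image is an edge of G2:
  (0,1) → (φ(0),φ(1)) = (4,7) ∈ E(G2) ✓
  (0,2) → (φ(0),φ(2)) = (1,4) ∈ E(G2) ✓
  (0,4) → (φ(0),φ(4)) = (3,4) ∈ E(G2) ✓
  (0,7) → (φ(0),φ(7)) = (2,4) ∈ E(G2) ✓
  (1,4) → (φ(1),φ(4)) = (3,7) ∈ E(G2) ✓
  (1,5) → (φ(1),φ(5)) = (0,7) ∈ E(G2) ✓
  (1,6) → (φ(1),φ(6)) = (5,7) ∈ E(G2) ✓
  (1,7) → (φ(1),φ(7)) = (2,7) ∈ E(G2) ✓
  (2,4) → (φ(2),φ(4)) = (1,3) ∈ E(G2) ✓
  (2,7) → (φ(2),φ(7)) = (1,2) ∈ E(G2) ✓
  (3,4) → (φ(3),φ(4)) = (3,6) ∈ E(G2) ✓
  (3,5) → (φ(3),φ(5)) = (0,6) ∈ E(G2) ✓
  (3,6) → (φ(3),φ(6)) = (5,6) ∈ E(G2) ✓
  (3,7) → (φ(3),φ(7)) = (2,6) ∈ E(G2) ✓
  (4,5) → (φ(4),φ(5)) = (0,3) ∈ E(G2) ✓
  (6,7) → (φ(6),φ(7)) = (2,5) ∈ E(G2) ✓
All 16 edges of G1 map to edges of G2, and |E(G1)| = |E(G2)| = 16, so φ is a bijection on edges as well as vertices. Hence G1 ≅ G2.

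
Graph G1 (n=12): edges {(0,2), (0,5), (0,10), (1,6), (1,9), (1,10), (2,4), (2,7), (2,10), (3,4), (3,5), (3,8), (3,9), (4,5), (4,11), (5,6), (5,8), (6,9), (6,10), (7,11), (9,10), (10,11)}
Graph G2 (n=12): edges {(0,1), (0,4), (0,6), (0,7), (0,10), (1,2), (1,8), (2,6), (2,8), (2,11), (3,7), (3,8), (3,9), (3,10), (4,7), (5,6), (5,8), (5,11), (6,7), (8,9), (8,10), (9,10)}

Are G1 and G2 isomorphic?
Yes, isomorphic

The graphs are isomorphic.
One valid mapping φ: V(G1) → V(G2): 0→1, 1→9, 2→2, 3→7, 4→6, 5→0, 6→10, 7→11, 8→4, 9→3, 10→8, 11→5

Verify φ preserves adjacency — for each edge of G1, its image is an edge of G2:
  (0,2) → (φ(0),φ(2)) = (1,2) ∈ E(G2) ✓
  (0,5) → (φ(0),φ(5)) = (0,1) ∈ E(G2) ✓
  (0,10) → (φ(0),φ(10)) = (1,8) ∈ E(G2) ✓
  (1,6) → (φ(1),φ(6)) = (9,10) ∈ E(G2) ✓
  (1,9) → (φ(1),φ(9)) = (3,9) ∈ E(G2) ✓
  (1,10) → (φ(1),φ(10)) = (8,9) ∈ E(G2) ✓
  (2,4) → (φ(2),φ(4)) = (2,6) ∈ E(G2) ✓
  (2,7) → (φ(2),φ(7)) = (2,11) ∈ E(G2) ✓
  (2,10) → (φ(2),φ(10)) = (2,8) ∈ E(G2) ✓
  (3,4) → (φ(3),φ(4)) = (6,7) ∈ E(G2) ✓
  (3,5) → (φ(3),φ(5)) = (0,7) ∈ E(G2) ✓
  (3,8) → (φ(3),φ(8)) = (4,7) ∈ E(G2) ✓
  (3,9) → (φ(3),φ(9)) = (3,7) ∈ E(G2) ✓
  (4,5) → (φ(4),φ(5)) = (0,6) ∈ E(G2) ✓
  (4,11) → (φ(4),φ(11)) = (5,6) ∈ E(G2) ✓
  (5,6) → (φ(5),φ(6)) = (0,10) ∈ E(G2) ✓
  (5,8) → (φ(5),φ(8)) = (0,4) ∈ E(G2) ✓
  (6,9) → (φ(6),φ(9)) = (3,10) ∈ E(G2) ✓
  (6,10) → (φ(6),φ(10)) = (8,10) ∈ E(G2) ✓
  (7,11) → (φ(7),φ(11)) = (5,11) ∈ E(G2) ✓
  (9,10) → (φ(9),φ(10)) = (3,8) ∈ E(G2) ✓
  (10,11) → (φ(10),φ(11)) = (5,8) ∈ E(G2) ✓
All 22 edges of G1 map to edges of G2, and |E(G1)| = |E(G2)| = 22, so φ is a bijection on edges as well as vertices. Hence G1 ≅ G2.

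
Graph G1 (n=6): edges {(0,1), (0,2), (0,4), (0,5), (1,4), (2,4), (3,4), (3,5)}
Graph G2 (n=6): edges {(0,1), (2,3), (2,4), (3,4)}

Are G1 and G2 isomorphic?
No, not isomorphic

The graphs are NOT isomorphic.

Connected components of G1: 1 component(s) with vertex sets [[0, 1, 2, 3, 4, 5]], sizes [6].
Connected components of G2: 3 component(s) with vertex sets [[5], [0, 1], [2, 3, 4]], sizes [1, 2, 3].
The number of connected components (and the multiset of component sizes) is an isomorphism invariant — an isomorphism maps each component of G1 bijectively onto a component of G2. Since G1 has 1 component(s) and G2 has 3, they cannot be isomorphic.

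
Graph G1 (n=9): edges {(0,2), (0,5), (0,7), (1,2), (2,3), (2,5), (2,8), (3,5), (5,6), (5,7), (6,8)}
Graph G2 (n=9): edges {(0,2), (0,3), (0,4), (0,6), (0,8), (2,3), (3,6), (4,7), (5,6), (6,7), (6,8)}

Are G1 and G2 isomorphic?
Yes, isomorphic

The graphs are isomorphic.
One valid mapping φ: V(G1) → V(G2): 0→3, 1→5, 2→6, 3→8, 4→1, 5→0, 6→4, 7→2, 8→7

Verify φ preserves adjacency — for each edge of G1, its image is an edge of G2:
  (0,2) → (φ(0),φ(2)) = (3,6) ∈ E(G2) ✓
  (0,5) → (φ(0),φ(5)) = (0,3) ∈ E(G2) ✓
  (0,7) → (φ(0),φ(7)) = (2,3) ∈ E(G2) ✓
  (1,2) → (φ(1),φ(2)) = (5,6) ∈ E(G2) ✓
  (2,3) → (φ(2),φ(3)) = (6,8) ∈ E(G2) ✓
  (2,5) → (φ(2),φ(5)) = (0,6) ∈ E(G2) ✓
  (2,8) → (φ(2),φ(8)) = (6,7) ∈ E(G2) ✓
  (3,5) → (φ(3),φ(5)) = (0,8) ∈ E(G2) ✓
  (5,6) → (φ(5),φ(6)) = (0,4) ∈ E(G2) ✓
  (5,7) → (φ(5),φ(7)) = (0,2) ∈ E(G2) ✓
  (6,8) → (φ(6),φ(8)) = (4,7) ∈ E(G2) ✓
All 11 edges of G1 map to edges of G2, and |E(G1)| = |E(G2)| = 11, so φ is a bijection on edges as well as vertices. Hence G1 ≅ G2.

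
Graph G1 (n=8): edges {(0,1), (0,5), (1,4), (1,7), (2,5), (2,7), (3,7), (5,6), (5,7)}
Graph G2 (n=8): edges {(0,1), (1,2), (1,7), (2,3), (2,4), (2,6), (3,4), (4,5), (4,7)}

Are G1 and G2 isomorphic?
Yes, isomorphic

The graphs are isomorphic.
One valid mapping φ: V(G1) → V(G2): 0→7, 1→1, 2→3, 3→6, 4→0, 5→4, 6→5, 7→2

Verify φ preserves adjacency — for each edge of G1, its image is an edge of G2:
  (0,1) → (φ(0),φ(1)) = (1,7) ∈ E(G2) ✓
  (0,5) → (φ(0),φ(5)) = (4,7) ∈ E(G2) ✓
  (1,4) → (φ(1),φ(4)) = (0,1) ∈ E(G2) ✓
  (1,7) → (φ(1),φ(7)) = (1,2) ∈ E(G2) ✓
  (2,5) → (φ(2),φ(5)) = (3,4) ∈ E(G2) ✓
  (2,7) → (φ(2),φ(7)) = (2,3) ∈ E(G2) ✓
  (3,7) → (φ(3),φ(7)) = (2,6) ∈ E(G2) ✓
  (5,6) → (φ(5),φ(6)) = (4,5) ∈ E(G2) ✓
  (5,7) → (φ(5),φ(7)) = (2,4) ∈ E(G2) ✓
All 9 edges of G1 map to edges of G2, and |E(G1)| = |E(G2)| = 9, so φ is a bijection on edges as well as vertices. Hence G1 ≅ G2.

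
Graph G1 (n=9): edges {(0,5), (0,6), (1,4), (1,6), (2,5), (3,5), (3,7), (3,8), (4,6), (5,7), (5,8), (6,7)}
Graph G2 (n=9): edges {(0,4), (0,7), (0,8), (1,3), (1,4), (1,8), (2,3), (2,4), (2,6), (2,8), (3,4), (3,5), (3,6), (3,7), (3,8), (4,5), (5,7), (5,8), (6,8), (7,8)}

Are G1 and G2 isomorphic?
No, not isomorphic

The graphs are NOT isomorphic.

Degrees in G1: deg(0)=2, deg(1)=2, deg(2)=1, deg(3)=3, deg(4)=2, deg(5)=5, deg(6)=4, deg(7)=3, deg(8)=2.
Sorted degree sequence of G1: [5, 4, 3, 3, 2, 2, 2, 2, 1].
Degrees in G2: deg(0)=3, deg(1)=3, deg(2)=4, deg(3)=7, deg(4)=5, deg(5)=4, deg(6)=3, deg(7)=4, deg(8)=7.
Sorted degree sequence of G2: [7, 7, 5, 4, 4, 4, 3, 3, 3].
The (sorted) degree sequence is an isomorphism invariant, so since G1 and G2 have different degree sequences they cannot be isomorphic.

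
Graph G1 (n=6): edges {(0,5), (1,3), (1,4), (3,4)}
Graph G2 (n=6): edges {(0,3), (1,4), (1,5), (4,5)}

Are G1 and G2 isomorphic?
Yes, isomorphic

The graphs are isomorphic.
One valid mapping φ: V(G1) → V(G2): 0→0, 1→5, 2→2, 3→4, 4→1, 5→3

Verify φ preserves adjacency — for each edge of G1, its image is an edge of G2:
  (0,5) → (φ(0),φ(5)) = (0,3) ∈ E(G2) ✓
  (1,3) → (φ(1),φ(3)) = (4,5) ∈ E(G2) ✓
  (1,4) → (φ(1),φ(4)) = (1,5) ∈ E(G2) ✓
  (3,4) → (φ(3),φ(4)) = (1,4) ∈ E(G2) ✓
All 4 edges of G1 map to edges of G2, and |E(G1)| = |E(G2)| = 4, so φ is a bijection on edges as well as vertices. Hence G1 ≅ G2.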